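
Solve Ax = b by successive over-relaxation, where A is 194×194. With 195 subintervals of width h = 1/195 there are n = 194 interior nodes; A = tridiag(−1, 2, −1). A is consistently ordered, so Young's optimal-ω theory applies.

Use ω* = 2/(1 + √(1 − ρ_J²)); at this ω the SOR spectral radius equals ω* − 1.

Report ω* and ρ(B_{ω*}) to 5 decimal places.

ω* = 1.96829, ρ_SOR = 0.96829

[ρ_J] n=194: ρ(B_J) = cos(π/(n+1)) = cos(π/195) = 0.99987.
√(1−ρ_J²) = |sin(π/195)| = 0.016110
[ω*] 2 ÷ (1 + 0.016110) = 2 ÷ 1.016110 = 1.96829.
ρ_SOR = ω* − 1 = 1.96829 − 1 = 0.96829.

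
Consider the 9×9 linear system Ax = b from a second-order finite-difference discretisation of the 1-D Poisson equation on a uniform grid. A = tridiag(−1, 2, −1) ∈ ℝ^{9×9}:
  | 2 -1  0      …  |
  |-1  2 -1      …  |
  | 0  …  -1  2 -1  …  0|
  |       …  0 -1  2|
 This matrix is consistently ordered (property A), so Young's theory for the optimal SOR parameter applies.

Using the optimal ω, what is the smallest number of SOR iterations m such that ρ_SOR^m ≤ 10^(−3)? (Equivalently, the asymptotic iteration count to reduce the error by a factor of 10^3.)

m = 11

spectrum of D⁻¹(L+U) = {cos(kπ/10) : 1≤k≤9}; ρ_J = cos(π/10) = 0.9510565.
root = sin(π/10) = 0.3090170  (since 1−cos² = sin²).
ω* = 2/(1 + 0.3090170) = 2/1.3090170 = 1.5278640.
ρ_SOR = ω* − 1 = 1.5278640 − 1 = 0.5278640.
Need (0.5278640)^m ≤ 10^(−3): m ≥ 3·ln10/|ln 0.5278640| = 6.90776/0.638917 = 10.812 ⇒ m = 11.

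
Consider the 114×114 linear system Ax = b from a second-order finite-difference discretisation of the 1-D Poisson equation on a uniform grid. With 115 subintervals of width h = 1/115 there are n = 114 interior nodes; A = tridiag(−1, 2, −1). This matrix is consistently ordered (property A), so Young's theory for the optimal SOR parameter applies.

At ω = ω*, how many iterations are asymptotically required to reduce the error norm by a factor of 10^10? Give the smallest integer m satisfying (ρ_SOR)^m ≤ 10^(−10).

ρ_J = max_k |cos(kπ/115)| = cos(π/115) = 0.9996269
√(1−ρ_J²) simplifies to sin(π/115) = 0.0273148.
So ω* = 2/1.0273148 = 1.9468229 (Young).
At ω = 1.9468229 every |λ(B_ω)| = ω−1, so ρ_SOR = 0.9468229.
10·ln10 = 23.0259; −ln(0.9468229) = 0.0546432; m = ⌈23.0259/0.0546432⌉ = ⌈421.386⌉ = 422.

m = 422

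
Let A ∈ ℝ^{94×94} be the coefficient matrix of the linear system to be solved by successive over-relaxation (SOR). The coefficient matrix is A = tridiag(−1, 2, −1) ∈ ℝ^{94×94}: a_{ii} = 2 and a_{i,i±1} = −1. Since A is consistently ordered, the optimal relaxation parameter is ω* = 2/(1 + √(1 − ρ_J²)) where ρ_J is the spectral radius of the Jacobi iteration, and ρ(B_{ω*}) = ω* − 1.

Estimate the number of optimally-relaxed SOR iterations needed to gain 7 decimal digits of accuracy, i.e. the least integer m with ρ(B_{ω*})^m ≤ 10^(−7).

With n=94, ρ(Jacobi) = cos(π/95) = 0.9994533.
1 − cos²(π/95) = sin²(π/95) ⇒ √(1−ρ_J²) = sin(π/95) = 0.0330634.
Young: ω* = 2/(1+√(1−ρ_J²)) = 2/(1+0.0330634) = 2/1.0330634 = 1.9359896.
ρ_SOR = ω* − 1 ≈ 0.9359896.
Need (0.9359896)^m ≤ 10^(−7): m ≥ 7·ln10/|ln 0.9359896| = 16.1181/0.0661509 = 243.657 ⇒ m = 244.

m = 244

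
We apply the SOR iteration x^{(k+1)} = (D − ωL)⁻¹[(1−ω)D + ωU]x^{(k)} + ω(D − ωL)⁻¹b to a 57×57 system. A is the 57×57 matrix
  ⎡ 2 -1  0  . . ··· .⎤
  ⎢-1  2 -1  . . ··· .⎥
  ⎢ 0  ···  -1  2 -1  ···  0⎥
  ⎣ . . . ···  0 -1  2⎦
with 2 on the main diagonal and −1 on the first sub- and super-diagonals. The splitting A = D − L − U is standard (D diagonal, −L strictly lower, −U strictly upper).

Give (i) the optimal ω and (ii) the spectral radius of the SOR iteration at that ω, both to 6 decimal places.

ρ_J = max_k |cos(kπ/58)| = cos(π/58) = 0.998533
1 − cos²(π/58) = sin²(π/58) ⇒ √(1−ρ_J²) = sin(π/58) = 0.0541389.
Young: ω* = 2/(1+√(1−ρ_J²)) = 2/(1+0.0541389) = 2/1.0541389 = 1.897283.
ρ_SOR = ω* − 1 ≈ 0.897283.

ω* = 1.897283, ρ_SOR = 0.897283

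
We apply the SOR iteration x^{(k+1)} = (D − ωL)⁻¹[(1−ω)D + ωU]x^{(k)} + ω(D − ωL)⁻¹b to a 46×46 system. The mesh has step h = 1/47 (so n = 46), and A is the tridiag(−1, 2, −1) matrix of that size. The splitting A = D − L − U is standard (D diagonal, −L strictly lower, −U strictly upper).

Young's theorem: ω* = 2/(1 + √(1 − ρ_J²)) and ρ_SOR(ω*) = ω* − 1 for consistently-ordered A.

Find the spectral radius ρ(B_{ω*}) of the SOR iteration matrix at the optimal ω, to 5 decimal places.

ρ_J = max_k |cos(kπ/47)| = cos(π/47) = 0.99777
√(1−ρ_J²) = |sin(π/47)| = 0.066793
ω* = 2/(1 + 0.066793) = 2/1.066793 = 1.87478.
ρ_SOR = ω* − 1 = 1.87478 − 1 = 0.87478.

ρ_SOR = 0.87478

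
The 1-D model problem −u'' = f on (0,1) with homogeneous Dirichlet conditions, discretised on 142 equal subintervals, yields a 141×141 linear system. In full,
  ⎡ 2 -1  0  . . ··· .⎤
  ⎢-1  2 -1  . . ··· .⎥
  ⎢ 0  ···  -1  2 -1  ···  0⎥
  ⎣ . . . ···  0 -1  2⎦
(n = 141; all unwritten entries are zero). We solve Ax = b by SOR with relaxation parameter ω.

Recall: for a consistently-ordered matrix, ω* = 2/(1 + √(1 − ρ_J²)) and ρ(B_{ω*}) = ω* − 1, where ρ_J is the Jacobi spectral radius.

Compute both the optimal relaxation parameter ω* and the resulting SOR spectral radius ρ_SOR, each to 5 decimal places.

ω* = 1.95671, ρ_SOR = 0.95671

With n=141, ρ(Jacobi) = cos(π/142) = 0.99976.
√(1−ρ_J²) = |sin(π/142)| = 0.022122
ω* = 2 / (1 + 0.022122) = 2 / 1.022122 ≈ 1.95671.
[ρ_SOR] ω* − 1 = 0.95671.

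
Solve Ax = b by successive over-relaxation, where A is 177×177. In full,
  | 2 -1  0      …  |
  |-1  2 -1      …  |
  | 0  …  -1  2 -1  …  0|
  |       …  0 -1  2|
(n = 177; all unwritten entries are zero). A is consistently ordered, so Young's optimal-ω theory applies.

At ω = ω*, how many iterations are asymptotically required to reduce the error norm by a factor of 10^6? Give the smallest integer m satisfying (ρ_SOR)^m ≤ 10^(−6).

With n=177, ρ(Jacobi) = cos(π/178) = 0.9998443.
root = sin(π/178) = 0.0176485  (since 1−cos² = sin²).
Young: ω* = 2/(1+√(1−ρ_J²)) = 2/(1+0.0176485) = 2/1.0176485 = 1.9653151.
ρ_SOR = ω* − 1 ≈ 0.9653151.
(0.9653151)^m ≤ 10^{−6}  ⇒  m·ln(0.9653151) ≤ −6·ln10  ⇒  m ≥ 391.366  ⇒  m = 392

m = 392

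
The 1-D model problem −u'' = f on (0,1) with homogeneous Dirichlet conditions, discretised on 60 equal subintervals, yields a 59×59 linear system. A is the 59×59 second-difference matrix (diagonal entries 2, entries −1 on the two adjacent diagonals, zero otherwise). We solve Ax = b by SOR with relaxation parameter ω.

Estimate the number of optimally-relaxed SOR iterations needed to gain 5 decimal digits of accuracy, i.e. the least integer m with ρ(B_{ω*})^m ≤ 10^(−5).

B_J for the 59×59 system has eigenvalues cos(kπ/60); ρ_J = cos(π/60) = 0.9986295.
√(1 − cos²(π/60)) = sin(π/60) ≈ 0.0523360.
So ω* = 2/1.0523360 = 1.9005337 (Young).
and ρ(B_{ω*}) = 1.9005337 − 1 = 0.9005337.
(0.9005337)^m ≤ 10^{−5}  ⇒  m·ln(0.9005337) ≤ −5·ln10  ⇒  m ≥ 109.889  ⇒  m = 110

m = 110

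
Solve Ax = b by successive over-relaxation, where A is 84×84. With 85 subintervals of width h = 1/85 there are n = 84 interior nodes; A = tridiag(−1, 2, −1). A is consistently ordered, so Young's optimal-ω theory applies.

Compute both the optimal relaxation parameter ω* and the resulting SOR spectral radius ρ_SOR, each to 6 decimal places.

ω* = 1.928731, ρ_SOR = 0.928731

spectrum of D⁻¹(L+U) = {cos(kπ/85) : 1≤k≤84}; ρ_J = cos(π/85) = 0.999317.
root = sin(π/85) = 0.0369515  (since 1−cos² = sin²).
[ω*] 2 ÷ (1 + 0.0369515) = 2 ÷ 1.0369515 = 1.928731.
ρ_SOR = ω* − 1 ≈ 0.928731.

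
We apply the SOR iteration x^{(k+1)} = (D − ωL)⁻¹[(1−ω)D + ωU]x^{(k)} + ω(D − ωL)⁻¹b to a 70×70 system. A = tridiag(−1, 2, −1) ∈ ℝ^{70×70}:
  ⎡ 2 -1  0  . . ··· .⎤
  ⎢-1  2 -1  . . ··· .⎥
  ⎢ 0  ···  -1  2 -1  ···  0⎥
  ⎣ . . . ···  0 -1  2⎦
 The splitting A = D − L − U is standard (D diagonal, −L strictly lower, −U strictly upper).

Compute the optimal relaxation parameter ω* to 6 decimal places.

spectrum of D⁻¹(L+U) = {cos(kπ/71) : 1≤k≤70}; ρ_J = cos(π/71) = 0.999021.
root = sin(π/71) = 0.0442333  (since 1−cos² = sin²).
Young: ω* = 2/(1+√(1−ρ_J²)) = 2/(1+0.0442333) = 2/1.0442333 = 1.915281.
Hence ρ(B_{ω*}) = 1.915281 − 1 = 0.915281.

ω* = 1.915281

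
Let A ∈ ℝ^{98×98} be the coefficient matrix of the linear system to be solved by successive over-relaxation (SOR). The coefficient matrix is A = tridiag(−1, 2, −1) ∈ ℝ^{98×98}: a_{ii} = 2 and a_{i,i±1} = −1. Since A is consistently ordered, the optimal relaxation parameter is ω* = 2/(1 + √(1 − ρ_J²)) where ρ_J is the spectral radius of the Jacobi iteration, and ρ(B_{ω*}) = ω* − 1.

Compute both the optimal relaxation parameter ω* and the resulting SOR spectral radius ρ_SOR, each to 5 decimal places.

n=98: λ(B_J) = 1 − λ(A)/2 = cos(kπ/99); k=1 gives ρ_J = 0.99950.
√(1−ρ_J²) simplifies to sin(π/99) = 0.031728.
ω* = 2/(1 + 0.031728) = 2/1.031728 = 1.93850.
Hence ρ(B_{ω*}) = 1.93850 − 1 = 0.93850.

ω* = 1.93850, ρ_SOR = 0.93850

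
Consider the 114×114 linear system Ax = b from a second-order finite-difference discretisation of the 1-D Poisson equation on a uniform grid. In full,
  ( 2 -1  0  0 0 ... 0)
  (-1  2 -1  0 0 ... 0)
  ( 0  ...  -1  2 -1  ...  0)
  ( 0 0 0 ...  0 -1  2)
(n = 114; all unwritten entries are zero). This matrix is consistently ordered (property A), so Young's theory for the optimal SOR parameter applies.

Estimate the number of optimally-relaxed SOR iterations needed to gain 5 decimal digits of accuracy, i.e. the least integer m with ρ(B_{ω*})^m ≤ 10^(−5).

m = 211

½·tridiag(1,0,1) at n=114: λ_k = cos(kπ/115); max |λ| at k=1 ⇒ ρ_J = cos(π/115) ≈ 0.9996269.
√(1 − cos²(π/115)) = sin(π/115) ≈ 0.0273148.
So ω* = 2/1.0273148 = 1.9468229 (Young).
and ρ(B_{ω*}) = 1.9468229 − 1 = 0.9468229.
ρ_SOR^m ≤ 10^(−5) ⇔ m ≥ 5·ln10/(−ln 0.9468229) = 11.5129/0.0546432 = 210.692; m = ⌈210.692⌉ = 211.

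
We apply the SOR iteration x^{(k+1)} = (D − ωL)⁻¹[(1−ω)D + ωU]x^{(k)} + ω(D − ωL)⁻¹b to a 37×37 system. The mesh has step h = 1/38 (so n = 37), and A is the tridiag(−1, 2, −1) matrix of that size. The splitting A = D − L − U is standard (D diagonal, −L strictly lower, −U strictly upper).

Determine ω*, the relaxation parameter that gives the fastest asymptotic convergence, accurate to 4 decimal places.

ω* = 1.8474

[ρ_J] n=37: ρ(B_J) = cos(π/(n+1)) = cos(π/38) = 0.9966.
√(1−ρ_J²) simplifies to sin(π/38) = 0.08258.
Then 2/(1+√(1−ρ_J²)) = 2/(1+0.08258); ω* = 2/1.08258 = 1.8474.
ρ_SOR = ω* − 1 ≈ 0.8474.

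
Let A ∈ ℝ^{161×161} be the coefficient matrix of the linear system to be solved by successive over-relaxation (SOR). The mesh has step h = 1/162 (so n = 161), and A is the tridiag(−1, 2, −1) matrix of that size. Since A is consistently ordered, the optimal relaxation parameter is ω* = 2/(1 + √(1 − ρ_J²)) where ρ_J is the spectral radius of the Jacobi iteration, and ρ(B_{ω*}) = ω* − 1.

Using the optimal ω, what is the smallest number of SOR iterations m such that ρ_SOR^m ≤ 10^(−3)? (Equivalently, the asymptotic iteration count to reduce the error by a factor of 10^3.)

[ρ_J] n=161: ρ(B_J) = cos(π/(n+1)) = cos(π/162) = 0.9998120.
√(1−ρ_J²) = |sin(π/162)| = 0.0193913
Then 2/(1+√(1−ρ_J²)) = 2/(1+0.0193913); ω* = 2/1.0193913 = 1.9619551.
ρ(B_{ω*}) = ω*−1 = 0.9619551
3·ln10 = 6.90776; −ln(0.9619551) = 0.0387875; m = ⌈6.90776/0.0387875⌉ = ⌈178.092⌉ = 179.

m = 179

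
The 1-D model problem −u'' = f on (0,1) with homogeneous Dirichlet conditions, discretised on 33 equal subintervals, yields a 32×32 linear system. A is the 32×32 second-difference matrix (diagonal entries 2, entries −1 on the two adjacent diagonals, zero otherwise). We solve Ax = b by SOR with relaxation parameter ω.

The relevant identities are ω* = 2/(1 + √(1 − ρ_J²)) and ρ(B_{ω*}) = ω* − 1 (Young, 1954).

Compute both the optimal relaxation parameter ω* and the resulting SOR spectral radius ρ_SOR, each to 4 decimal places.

ω* = 1.8264, ρ_SOR = 0.8264

½·tridiag(1,0,1) at n=32: λ_k = cos(kπ/33); max |λ| at k=1 ⇒ ρ_J = cos(π/33) ≈ 0.9955.
√(1 − cos²(π/33)) = sin(π/33) ≈ 0.09506.
ω* = 2/(1 + 0.09506) = 2/1.09506 = 1.8264.
At ω = 1.8264 every |λ(B_ω)| = ω−1, so ρ_SOR = 0.8264.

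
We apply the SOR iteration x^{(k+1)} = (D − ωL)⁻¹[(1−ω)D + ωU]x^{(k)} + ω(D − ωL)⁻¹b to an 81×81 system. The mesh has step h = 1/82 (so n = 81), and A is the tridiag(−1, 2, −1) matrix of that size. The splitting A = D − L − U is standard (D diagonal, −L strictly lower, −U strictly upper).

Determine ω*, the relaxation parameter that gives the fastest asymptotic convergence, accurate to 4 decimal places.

[ρ_J] n=81: ρ(B_J) = cos(π/(n+1)) = cos(π/82) = 0.9993.
root = sin(π/82) = 0.03830  (since 1−cos² = sin²).
[ω*] 2 ÷ (1 + 0.03830) = 2 ÷ 1.03830 = 1.9262.
Hence ρ(B_{ω*}) = 1.9262 − 1 = 0.9262.

ω* = 1.9262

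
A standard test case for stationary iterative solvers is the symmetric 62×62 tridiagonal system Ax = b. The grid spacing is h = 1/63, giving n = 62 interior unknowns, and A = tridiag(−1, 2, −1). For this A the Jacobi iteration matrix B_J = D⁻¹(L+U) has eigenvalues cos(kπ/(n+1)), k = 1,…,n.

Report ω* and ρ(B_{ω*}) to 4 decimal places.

n=62: λ(B_J) = 1 − λ(A)/2 = cos(kπ/63); k=1 gives ρ_J = 0.9988.
root = sin(π/63) = 0.04985  (since 1−cos² = sin²).
ω* = 2/(1+0.04985) = 1.9050
[ρ_SOR] ω* − 1 = 0.9050.

ω* = 1.9050, ρ_SOR = 0.9050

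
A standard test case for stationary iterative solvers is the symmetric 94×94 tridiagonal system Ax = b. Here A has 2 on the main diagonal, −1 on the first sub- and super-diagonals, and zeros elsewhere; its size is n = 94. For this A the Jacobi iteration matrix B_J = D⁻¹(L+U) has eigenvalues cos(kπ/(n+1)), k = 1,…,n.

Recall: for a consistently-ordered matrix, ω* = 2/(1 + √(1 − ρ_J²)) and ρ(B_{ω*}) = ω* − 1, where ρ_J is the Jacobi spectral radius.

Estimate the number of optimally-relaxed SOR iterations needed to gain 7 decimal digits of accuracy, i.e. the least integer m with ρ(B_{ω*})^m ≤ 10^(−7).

With n=94, ρ(Jacobi) = cos(π/95) = 0.9994533.
√(1 − cos²(π/95)) = sin(π/95) ≈ 0.0330634.
So ω* = 2/1.0330634 = 1.9359896 (Young).
Hence ρ(B_{ω*}) = 1.9359896 − 1 = 0.9359896.
ρ_SOR^m ≤ 10^(−7) ⇔ m ≥ 7·ln10/(−ln 0.9359896) = 16.1181/0.0661509 = 243.657; m = ⌈243.657⌉ = 244.

m = 244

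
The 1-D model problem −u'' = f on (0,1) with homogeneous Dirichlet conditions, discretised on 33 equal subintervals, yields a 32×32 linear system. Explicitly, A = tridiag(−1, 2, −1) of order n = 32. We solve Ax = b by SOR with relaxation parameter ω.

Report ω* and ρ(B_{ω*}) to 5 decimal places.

[ρ_J] n=32: ρ(B_J) = cos(π/(n+1)) = cos(π/33) = 0.99547.
√(1 − cos²(π/33)) = sin(π/33) ≈ 0.095056.
So ω* = 2/1.095056 = 1.82639 (Young).
ρ(B_{ω*}) = ω*−1 = 0.82639

ω* = 1.82639, ρ_SOR = 0.82639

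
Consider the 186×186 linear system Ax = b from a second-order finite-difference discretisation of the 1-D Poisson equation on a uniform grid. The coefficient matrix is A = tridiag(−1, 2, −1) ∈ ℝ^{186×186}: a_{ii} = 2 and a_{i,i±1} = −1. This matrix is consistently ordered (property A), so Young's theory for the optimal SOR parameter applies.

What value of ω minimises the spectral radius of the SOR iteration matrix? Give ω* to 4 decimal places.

B_J for the 186×186 system has eigenvalues cos(kπ/187); ρ_J = cos(π/187) = 0.9999.
1 − cos²(π/187) = sin²(π/187) ⇒ √(1−ρ_J²) = sin(π/187) = 0.01680.
So ω* = 2/1.01680 = 1.9670 (Young).
and ρ(B_{ω*}) = 1.9670 − 1 = 0.9670.

ω* = 1.9670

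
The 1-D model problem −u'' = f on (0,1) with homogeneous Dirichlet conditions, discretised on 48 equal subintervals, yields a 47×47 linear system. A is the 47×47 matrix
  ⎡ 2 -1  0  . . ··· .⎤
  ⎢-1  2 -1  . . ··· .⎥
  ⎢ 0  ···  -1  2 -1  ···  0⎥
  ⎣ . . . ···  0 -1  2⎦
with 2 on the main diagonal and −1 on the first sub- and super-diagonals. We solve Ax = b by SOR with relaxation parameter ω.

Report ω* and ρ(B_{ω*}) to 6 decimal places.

ω* = 1.877224, ρ_SOR = 0.877224

With n=47, ρ(Jacobi) = cos(π/48) = 0.997859.
√(1 − cos²(π/48)) = sin(π/48) ≈ 0.0654031.
ω* = 2/(1 + 0.0654031) = 2/1.0654031 = 1.877224.
and ρ(B_{ω*}) = 1.877224 − 1 = 0.877224.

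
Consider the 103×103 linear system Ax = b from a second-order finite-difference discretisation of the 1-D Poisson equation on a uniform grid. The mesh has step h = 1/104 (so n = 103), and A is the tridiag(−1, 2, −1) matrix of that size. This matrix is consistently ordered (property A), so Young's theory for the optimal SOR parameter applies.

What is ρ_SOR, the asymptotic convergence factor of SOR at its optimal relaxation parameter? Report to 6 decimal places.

ρ_SOR = 0.941365

ρ_J = max_k |cos(kπ/104)| = cos(π/104) = 0.999544
√(1−ρ_J²) simplifies to sin(π/104) = 0.0302030.
ω* = 2/(1 + 0.0302030) = 2/1.0302030 = 1.941365.
Hence ρ(B_{ω*}) = 1.941365 − 1 = 0.941365.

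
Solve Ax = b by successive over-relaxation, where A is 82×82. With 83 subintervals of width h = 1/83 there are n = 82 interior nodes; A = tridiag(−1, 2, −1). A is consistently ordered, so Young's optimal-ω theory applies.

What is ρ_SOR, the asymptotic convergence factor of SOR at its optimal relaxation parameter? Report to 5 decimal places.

ρ_SOR = 0.92708

ρ_J = max_k |cos(kπ/83)| = cos(π/83) = 0.99928
√(1−ρ_J²) simplifies to sin(π/83) = 0.037841.
[ω*] 2 ÷ (1 + 0.037841) = 2 ÷ 1.037841 = 1.92708.
ρ_SOR = ω* − 1 ≈ 0.92708.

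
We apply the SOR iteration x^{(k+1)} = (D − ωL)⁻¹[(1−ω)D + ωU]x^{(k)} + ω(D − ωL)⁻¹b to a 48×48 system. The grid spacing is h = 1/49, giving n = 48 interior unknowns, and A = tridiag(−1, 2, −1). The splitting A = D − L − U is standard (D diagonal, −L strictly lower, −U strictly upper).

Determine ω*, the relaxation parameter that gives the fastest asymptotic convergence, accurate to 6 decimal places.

ω* = 1.879575

spectrum of D⁻¹(L+U) = {cos(kπ/49) : 1≤k≤48}; ρ_J = cos(π/49) = 0.997945.
1 − cos²(π/49) = sin²(π/49) ⇒ √(1−ρ_J²) = sin(π/49) = 0.0640702.
Then 2/(1+√(1−ρ_J²)) = 2/(1+0.0640702); ω* = 2/1.0640702 = 1.879575.
ρ_SOR = ω* − 1 = 1.879575 − 1 = 0.879575.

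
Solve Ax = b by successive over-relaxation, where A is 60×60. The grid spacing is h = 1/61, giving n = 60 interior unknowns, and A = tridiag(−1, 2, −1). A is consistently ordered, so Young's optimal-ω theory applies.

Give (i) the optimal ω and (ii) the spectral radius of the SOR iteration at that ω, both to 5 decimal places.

spectrum of D⁻¹(L+U) = {cos(kπ/61) : 1≤k≤60}; ρ_J = cos(π/61) = 0.99867.
root = sin(π/61) = 0.051479  (since 1−cos² = sin²).
Then 2/(1+√(1−ρ_J²)) = 2/(1+0.051479); ω* = 2/1.051479 = 1.90208.
[ρ_SOR] ω* − 1 = 0.90208.

ω* = 1.90208, ρ_SOR = 0.90208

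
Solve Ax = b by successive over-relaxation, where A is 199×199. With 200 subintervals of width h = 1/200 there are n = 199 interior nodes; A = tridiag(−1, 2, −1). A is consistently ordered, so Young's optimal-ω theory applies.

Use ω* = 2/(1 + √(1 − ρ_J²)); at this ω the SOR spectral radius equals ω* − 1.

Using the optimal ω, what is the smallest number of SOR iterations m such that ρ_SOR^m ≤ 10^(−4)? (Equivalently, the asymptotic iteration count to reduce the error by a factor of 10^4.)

m = 294

With n=199, ρ(Jacobi) = cos(π/200) = 0.9998766.
√(1 − cos²(π/200)) = sin(π/200) ≈ 0.0157073.
[ω*] 2 ÷ (1 + 0.0157073) = 2 ÷ 1.0157073 = 1.9690712.
At ω = 1.9690712 every |λ(B_ω)| = ω−1, so ρ_SOR = 0.9690712.
For 4 digits: m = 4·ln10 / (−ln 0.9690712) = 9.21034/0.0314172 = 293.162; round up → m = 294.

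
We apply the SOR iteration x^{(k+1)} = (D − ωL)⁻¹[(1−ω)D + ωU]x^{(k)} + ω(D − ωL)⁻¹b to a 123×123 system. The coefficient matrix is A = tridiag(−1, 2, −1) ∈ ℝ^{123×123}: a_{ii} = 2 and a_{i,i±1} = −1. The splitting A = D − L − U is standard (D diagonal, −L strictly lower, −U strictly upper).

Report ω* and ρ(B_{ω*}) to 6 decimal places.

ω* = 1.950586, ρ_SOR = 0.950586

With n=123, ρ(Jacobi) = cos(π/124) = 0.999679.
√(1 − cos²(π/124)) = sin(π/124) ≈ 0.0253327.
Young: ω* = 2/(1+√(1−ρ_J²)) = 2/(1+0.0253327) = 2/1.0253327 = 1.950586.
and ρ(B_{ω*}) = 1.950586 − 1 = 0.950586.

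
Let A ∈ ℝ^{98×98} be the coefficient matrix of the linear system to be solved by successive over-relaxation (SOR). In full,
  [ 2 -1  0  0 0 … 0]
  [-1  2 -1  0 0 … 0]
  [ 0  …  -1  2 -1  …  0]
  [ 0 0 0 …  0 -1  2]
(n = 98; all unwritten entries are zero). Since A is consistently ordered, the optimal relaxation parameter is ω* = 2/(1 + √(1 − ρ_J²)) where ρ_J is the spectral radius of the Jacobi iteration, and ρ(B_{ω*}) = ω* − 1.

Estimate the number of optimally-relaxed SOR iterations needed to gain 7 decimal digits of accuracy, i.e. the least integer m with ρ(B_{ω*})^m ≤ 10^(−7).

m = 254

n=98: λ(B_J) = 1 − λ(A)/2 = cos(kπ/99); k=1 gives ρ_J = 0.9994965.
√(1 − cos²(π/99)) = sin(π/99) ≈ 0.0317279.
Then 2/(1+√(1−ρ_J²)) = 2/(1+0.0317279); ω* = 2/1.0317279 = 1.9384956.
Hence ρ(B_{ω*}) = 1.9384956 − 1 = 0.9384956.
For 7 digits: m = 7·ln10 / (−ln 0.9384956) = 16.1181/0.0634771 = 253.920; round up → m = 254.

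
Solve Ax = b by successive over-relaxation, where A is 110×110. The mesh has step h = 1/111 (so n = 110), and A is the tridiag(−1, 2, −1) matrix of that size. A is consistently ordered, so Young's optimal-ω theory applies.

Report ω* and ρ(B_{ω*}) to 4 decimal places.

With n=110, ρ(Jacobi) = cos(π/111) = 0.9996.
√(1 − cos²(π/111)) = sin(π/111) ≈ 0.02830.
[ω*] 2 ÷ (1 + 0.02830) = 2 ÷ 1.02830 = 1.9450.
Hence ρ(B_{ω*}) = 1.9450 − 1 = 0.9450.

ω* = 1.9450, ρ_SOR = 0.9450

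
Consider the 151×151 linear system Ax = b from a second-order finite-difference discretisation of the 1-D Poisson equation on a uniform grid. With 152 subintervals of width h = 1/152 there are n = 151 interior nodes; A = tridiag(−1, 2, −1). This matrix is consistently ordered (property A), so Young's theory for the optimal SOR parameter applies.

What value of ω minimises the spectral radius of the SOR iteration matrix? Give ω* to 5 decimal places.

[ρ_J] n=151: ρ(B_J) = cos(π/(n+1)) = cos(π/152) = 0.99979.
√(1−ρ_J²) simplifies to sin(π/152) = 0.020667.
Young: ω* = 2/(1+√(1−ρ_J²)) = 2/(1+0.020667) = 2/1.020667 = 1.95950.
[ρ_SOR] ω* − 1 = 0.95950.

ω* = 1.95950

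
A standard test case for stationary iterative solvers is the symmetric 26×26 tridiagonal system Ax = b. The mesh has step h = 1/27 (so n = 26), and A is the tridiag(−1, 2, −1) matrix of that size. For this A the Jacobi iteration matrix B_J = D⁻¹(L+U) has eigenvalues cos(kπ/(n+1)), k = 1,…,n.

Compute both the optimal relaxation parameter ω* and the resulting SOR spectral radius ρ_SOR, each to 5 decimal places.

ω* = 1.79197, ρ_SOR = 0.79197

n=26: λ(B_J) = 1 − λ(A)/2 = cos(kπ/27); k=1 gives ρ_J = 0.99324.
√(1−ρ_J²) = |sin(π/27)| = 0.116093
ω* = 2/(1 + 0.116093) = 2/1.116093 = 1.79197.
ρ(B_{ω*}) = ω*−1 = 0.79197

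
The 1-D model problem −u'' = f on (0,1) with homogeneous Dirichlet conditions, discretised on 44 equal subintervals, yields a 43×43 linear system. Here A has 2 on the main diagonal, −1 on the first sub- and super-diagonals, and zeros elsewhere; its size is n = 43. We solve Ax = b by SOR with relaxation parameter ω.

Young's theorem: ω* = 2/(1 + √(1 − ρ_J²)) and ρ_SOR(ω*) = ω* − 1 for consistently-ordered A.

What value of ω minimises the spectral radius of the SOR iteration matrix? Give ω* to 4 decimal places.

ω* = 1.8668

With n=43, ρ(Jacobi) = cos(π/44) = 0.9975.
√(1−ρ_J²) simplifies to sin(π/44) = 0.07134.
[ω*] 2 ÷ (1 + 0.07134) = 2 ÷ 1.07134 = 1.8668.
At ω = 1.8668 every |λ(B_ω)| = ω−1, so ρ_SOR = 0.8668.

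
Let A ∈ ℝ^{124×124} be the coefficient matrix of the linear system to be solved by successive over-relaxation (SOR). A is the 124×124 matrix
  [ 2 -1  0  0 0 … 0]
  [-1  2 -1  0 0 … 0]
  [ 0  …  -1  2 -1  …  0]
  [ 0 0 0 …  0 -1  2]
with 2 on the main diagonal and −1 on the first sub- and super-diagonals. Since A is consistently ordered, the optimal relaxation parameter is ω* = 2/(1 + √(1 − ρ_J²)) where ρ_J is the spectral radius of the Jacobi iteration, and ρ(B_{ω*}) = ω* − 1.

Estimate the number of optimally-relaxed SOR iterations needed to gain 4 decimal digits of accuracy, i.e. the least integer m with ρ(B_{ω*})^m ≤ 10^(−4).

[ρ_J] n=124: ρ(B_J) = cos(π/(n+1)) = cos(π/125) = 0.9996842.
√(1−ρ_J²) simplifies to sin(π/125) = 0.0251301.
ω* = 2/(1+0.0251301) = 1.9509719
ρ(B_{ω*}) = ω*−1 = 0.9509719
4·ln10 = 9.21034; −ln(0.9509719) = 0.0502708; m = ⌈9.21034/0.0502708⌉ = ⌈183.215⌉ = 184.

m = 184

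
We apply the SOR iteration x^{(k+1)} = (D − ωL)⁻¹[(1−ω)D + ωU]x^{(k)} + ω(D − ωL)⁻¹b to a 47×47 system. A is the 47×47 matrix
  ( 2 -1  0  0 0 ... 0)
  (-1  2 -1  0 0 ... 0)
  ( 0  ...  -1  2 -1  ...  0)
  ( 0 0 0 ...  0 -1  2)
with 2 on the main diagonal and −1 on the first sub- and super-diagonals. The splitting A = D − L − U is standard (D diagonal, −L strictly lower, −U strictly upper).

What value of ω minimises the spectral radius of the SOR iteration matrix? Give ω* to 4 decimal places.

With n=47, ρ(Jacobi) = cos(π/48) = 0.9979.
√(1 − cos²(π/48)) = sin(π/48) ≈ 0.06540.
Then 2/(1+√(1−ρ_J²)) = 2/(1+0.06540); ω* = 2/1.06540 = 1.8772.
At ω = 1.8772 every |λ(B_ω)| = ω−1, so ρ_SOR = 0.8772.

ω* = 1.8772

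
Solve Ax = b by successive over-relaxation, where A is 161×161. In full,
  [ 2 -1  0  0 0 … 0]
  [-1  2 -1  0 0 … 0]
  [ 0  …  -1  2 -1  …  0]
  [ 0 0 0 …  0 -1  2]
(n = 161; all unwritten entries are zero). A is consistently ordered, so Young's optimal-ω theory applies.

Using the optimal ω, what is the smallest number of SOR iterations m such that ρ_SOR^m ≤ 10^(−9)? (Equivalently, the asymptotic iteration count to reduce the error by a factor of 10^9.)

m = 535

ρ_J = max_k |cos(kπ/162)| = cos(π/162) = 0.9998120
1 − cos²(π/162) = sin²(π/162) ⇒ √(1−ρ_J²) = sin(π/162) = 0.0193913.
[ω*] 2 ÷ (1 + 0.0193913) = 2 ÷ 1.0193913 = 1.9619551.
and ρ(B_{ω*}) = 1.9619551 − 1 = 0.9619551.
m ≥ 9·ln10 / (−ln 0.9619551) = 534.278; smallest integer m = 535.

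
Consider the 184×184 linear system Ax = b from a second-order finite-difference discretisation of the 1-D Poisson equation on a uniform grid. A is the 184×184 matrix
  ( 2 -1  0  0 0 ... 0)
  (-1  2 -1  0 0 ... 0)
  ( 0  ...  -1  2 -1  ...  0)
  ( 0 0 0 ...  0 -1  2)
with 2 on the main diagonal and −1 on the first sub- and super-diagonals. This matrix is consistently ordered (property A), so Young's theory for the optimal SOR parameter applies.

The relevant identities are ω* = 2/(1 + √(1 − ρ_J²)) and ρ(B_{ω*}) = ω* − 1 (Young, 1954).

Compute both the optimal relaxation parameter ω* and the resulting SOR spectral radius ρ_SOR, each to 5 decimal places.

ω* = 1.96661, ρ_SOR = 0.96661

½·tridiag(1,0,1) at n=184: λ_k = cos(kπ/185); max |λ| at k=1 ⇒ ρ_J = cos(π/185) ≈ 0.99986.
√(1 − cos²(π/185)) = sin(π/185) ≈ 0.016981.
ω* = 2/(1 + 0.016981) = 2/1.016981 = 1.96661.
ρ_SOR = ω* − 1 = 1.96661 − 1 = 0.96661.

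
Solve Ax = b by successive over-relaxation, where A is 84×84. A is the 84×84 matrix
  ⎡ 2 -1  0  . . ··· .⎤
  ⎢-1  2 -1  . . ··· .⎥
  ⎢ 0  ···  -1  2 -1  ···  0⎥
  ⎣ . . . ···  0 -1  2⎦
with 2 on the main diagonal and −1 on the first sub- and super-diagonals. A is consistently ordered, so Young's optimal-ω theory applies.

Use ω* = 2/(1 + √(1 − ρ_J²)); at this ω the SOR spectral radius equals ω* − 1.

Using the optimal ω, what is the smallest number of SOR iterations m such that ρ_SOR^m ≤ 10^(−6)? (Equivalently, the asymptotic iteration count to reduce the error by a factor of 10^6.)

m = 187

½·tridiag(1,0,1) at n=84: λ_k = cos(kπ/85); max |λ| at k=1 ⇒ ρ_J = cos(π/85) ≈ 0.9993171.
√(1−ρ_J²) = |sin(π/85)| = 0.0369515
Young: ω* = 2/(1+√(1−ρ_J²)) = 2/(1+0.0369515) = 2/1.0369515 = 1.9287305.
ρ_SOR = ω* − 1 = 1.9287305 − 1 = 0.9287305.
6·ln10 = 13.8155; −ln(0.9287305) = 0.0739367; m = ⌈13.8155/0.0739367⌉ = ⌈186.856⌉ = 187.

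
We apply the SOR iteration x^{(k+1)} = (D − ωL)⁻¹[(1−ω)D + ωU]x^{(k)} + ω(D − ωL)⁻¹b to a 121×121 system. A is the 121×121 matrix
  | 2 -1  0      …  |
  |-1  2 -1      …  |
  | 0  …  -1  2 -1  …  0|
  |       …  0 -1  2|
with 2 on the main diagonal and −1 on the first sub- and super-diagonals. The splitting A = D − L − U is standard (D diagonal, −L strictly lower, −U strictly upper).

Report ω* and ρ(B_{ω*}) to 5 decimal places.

½·tridiag(1,0,1) at n=121: λ_k = cos(kπ/122); max |λ| at k=1 ⇒ ρ_J = cos(π/122) ≈ 0.99967.
√(1 − cos²(π/122)) = sin(π/122) ≈ 0.025748.
Then 2/(1+√(1−ρ_J²)) = 2/(1+0.025748); ω* = 2/1.025748 = 1.94980.
and ρ(B_{ω*}) = 1.94980 − 1 = 0.94980.

ω* = 1.94980, ρ_SOR = 0.94980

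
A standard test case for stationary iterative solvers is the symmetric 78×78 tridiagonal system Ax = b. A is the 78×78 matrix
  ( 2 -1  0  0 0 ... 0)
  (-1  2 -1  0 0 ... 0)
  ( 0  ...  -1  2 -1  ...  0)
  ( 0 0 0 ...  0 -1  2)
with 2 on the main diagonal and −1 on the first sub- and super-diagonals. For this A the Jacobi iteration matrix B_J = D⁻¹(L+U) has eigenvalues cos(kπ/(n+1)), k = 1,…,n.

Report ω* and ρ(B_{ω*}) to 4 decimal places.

ρ_J = max_k |cos(kπ/79)| = cos(π/79) = 0.9992
1 − cos²(π/79) = sin²(π/79) ⇒ √(1−ρ_J²) = sin(π/79) = 0.03976.
ω* = 2 / (1 + 0.03976) = 2 / 1.03976 ≈ 1.9235.
[ρ_SOR] ω* − 1 = 0.9235.

ω* = 1.9235, ρ_SOR = 0.9235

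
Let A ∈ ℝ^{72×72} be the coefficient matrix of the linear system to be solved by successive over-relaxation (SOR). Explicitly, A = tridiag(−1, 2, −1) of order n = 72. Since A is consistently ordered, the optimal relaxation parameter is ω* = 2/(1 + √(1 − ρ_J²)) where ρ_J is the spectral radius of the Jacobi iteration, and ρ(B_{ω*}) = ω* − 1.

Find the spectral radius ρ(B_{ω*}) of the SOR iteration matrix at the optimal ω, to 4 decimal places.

With n=72, ρ(Jacobi) = cos(π/73) = 0.9991.
1 − cos²(π/73) = sin²(π/73) ⇒ √(1−ρ_J²) = sin(π/73) = 0.04302.
ω* = 2/(1 + 0.04302) = 2/1.04302 = 1.9175.
[ρ_SOR] ω* − 1 = 0.9175.

ρ_SOR = 0.9175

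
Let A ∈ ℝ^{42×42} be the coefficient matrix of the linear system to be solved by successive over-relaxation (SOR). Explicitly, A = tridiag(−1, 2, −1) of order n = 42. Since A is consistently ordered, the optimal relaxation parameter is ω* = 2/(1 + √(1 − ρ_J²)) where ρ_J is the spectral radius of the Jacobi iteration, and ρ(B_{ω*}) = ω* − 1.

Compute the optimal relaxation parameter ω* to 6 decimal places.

n=42: λ(B_J) = 1 − λ(A)/2 = cos(kπ/43); k=1 gives ρ_J = 0.997332.
1 − cos²(π/43) = sin²(π/43) ⇒ √(1−ρ_J²) = sin(π/43) = 0.0729953.
Then 2/(1+√(1−ρ_J²)) = 2/(1+0.0729953); ω* = 2/1.0729953 = 1.863941.
At ω = 1.863941 every |λ(B_ω)| = ω−1, so ρ_SOR = 0.863941.

ω* = 1.863941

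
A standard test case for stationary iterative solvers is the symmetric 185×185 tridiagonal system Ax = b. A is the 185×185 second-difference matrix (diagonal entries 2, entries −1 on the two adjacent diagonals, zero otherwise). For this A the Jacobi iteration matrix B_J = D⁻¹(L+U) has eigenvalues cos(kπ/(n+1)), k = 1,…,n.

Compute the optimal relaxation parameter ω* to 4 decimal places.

ω* = 1.9668

With n=185, ρ(Jacobi) = cos(π/186) = 0.9999.
root = sin(π/186) = 0.01689  (since 1−cos² = sin²).
Then 2/(1+√(1−ρ_J²)) = 2/(1+0.01689); ω* = 2/1.01689 = 1.9668.
and ρ(B_{ω*}) = 1.9668 − 1 = 0.9668.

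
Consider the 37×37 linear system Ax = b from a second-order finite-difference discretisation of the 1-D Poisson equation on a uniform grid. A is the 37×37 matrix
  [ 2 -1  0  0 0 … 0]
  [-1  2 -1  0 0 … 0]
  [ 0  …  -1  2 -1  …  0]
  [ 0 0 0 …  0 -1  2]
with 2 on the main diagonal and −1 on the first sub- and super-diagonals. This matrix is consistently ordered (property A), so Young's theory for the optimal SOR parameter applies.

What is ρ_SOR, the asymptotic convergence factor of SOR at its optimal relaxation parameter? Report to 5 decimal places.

ρ_SOR = 0.84744

spectrum of D⁻¹(L+U) = {cos(kπ/38) : 1≤k≤37}; ρ_J = cos(π/38) = 0.99658.
1 − cos²(π/38) = sin²(π/38) ⇒ √(1−ρ_J²) = sin(π/38) = 0.082579.
Then 2/(1+√(1−ρ_J²)) = 2/(1+0.082579); ω* = 2/1.082579 = 1.84744.
and ρ(B_{ω*}) = 1.84744 − 1 = 0.84744.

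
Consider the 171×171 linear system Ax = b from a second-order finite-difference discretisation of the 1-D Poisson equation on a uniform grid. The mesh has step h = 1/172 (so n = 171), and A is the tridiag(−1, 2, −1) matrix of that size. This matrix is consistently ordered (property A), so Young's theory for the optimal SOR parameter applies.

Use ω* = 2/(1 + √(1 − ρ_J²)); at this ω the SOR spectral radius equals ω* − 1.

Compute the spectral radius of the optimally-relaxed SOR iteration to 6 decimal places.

ρ_SOR = 0.964127

With n=171, ρ(Jacobi) = cos(π/172) = 0.999833.
√(1−ρ_J²) = |sin(π/172)| = 0.0182641
ω* = 2/(1 + 0.0182641) = 2/1.0182641 = 1.964127.
[ρ_SOR] ω* − 1 = 0.964127.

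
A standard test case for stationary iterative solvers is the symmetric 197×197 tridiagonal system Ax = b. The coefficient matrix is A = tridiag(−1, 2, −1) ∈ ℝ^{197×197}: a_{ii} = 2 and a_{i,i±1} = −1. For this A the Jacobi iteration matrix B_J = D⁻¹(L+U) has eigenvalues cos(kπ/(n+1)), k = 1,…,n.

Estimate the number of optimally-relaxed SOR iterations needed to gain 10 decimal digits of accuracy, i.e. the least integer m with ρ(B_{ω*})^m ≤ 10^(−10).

m = 726

n=197: λ(B_J) = 1 − λ(A)/2 = cos(kπ/198); k=1 gives ρ_J = 0.9998741.
√(1−ρ_J²) = |sin(π/198)| = 0.0158660
ω* = 2 / (1 + 0.0158660) = 2 / 1.0158660 ≈ 1.9687636.
At ω = 1.9687636 every |λ(B_ω)| = ω−1, so ρ_SOR = 0.9687636.
For 10 digits: m = 10·ln10 / (−ln 0.9687636) = 23.0259/0.0317347 = 725.575; round up → m = 726.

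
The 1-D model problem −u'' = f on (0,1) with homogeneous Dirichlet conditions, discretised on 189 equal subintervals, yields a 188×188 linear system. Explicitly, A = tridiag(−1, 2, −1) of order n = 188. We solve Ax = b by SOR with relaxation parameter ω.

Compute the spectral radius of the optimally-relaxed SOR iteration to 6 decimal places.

ρ_SOR = 0.967301

½·tridiag(1,0,1) at n=188: λ_k = cos(kπ/189); max |λ| at k=1 ⇒ ρ_J = cos(π/189) ≈ 0.999862.
root = sin(π/189) = 0.0166214  (since 1−cos² = sin²).
ω* = 2/(1 + 0.0166214) = 2/1.0166214 = 1.967301.
and ρ(B_{ω*}) = 1.967301 − 1 = 0.967301.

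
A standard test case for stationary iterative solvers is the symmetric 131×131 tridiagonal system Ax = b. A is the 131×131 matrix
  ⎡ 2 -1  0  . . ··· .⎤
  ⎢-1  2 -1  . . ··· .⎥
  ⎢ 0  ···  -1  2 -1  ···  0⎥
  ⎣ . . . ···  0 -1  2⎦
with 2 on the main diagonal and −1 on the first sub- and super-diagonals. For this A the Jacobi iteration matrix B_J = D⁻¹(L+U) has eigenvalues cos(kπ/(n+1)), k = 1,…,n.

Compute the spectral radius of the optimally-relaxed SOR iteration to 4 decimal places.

n=131: λ(B_J) = 1 − λ(A)/2 = cos(kπ/132); k=1 gives ρ_J = 0.9997.
√(1−ρ_J²) = |sin(π/132)| = 0.02380
ω* = 2/(1 + 0.02380) = 2/1.02380 = 1.9535.
ρ_SOR = ω* − 1 ≈ 0.9535.

ρ_SOR = 0.9535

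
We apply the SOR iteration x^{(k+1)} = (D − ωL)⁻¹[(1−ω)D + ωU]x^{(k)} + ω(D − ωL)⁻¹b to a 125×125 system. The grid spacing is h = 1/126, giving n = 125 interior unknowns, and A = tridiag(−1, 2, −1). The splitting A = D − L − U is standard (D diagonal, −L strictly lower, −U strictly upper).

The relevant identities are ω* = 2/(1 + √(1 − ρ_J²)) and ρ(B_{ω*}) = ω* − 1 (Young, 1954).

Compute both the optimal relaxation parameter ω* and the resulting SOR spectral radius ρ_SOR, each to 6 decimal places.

spectrum of D⁻¹(L+U) = {cos(kπ/126) : 1≤k≤125}; ρ_J = cos(π/126) = 0.999689.
√(1 − cos²(π/126)) = sin(π/126) ≈ 0.0249307.
ω* = 2 / (1 + 0.0249307) = 2 / 1.0249307 ≈ 1.951351.
ρ_SOR = ω* − 1 ≈ 0.951351.

ω* = 1.951351, ρ_SOR = 0.951351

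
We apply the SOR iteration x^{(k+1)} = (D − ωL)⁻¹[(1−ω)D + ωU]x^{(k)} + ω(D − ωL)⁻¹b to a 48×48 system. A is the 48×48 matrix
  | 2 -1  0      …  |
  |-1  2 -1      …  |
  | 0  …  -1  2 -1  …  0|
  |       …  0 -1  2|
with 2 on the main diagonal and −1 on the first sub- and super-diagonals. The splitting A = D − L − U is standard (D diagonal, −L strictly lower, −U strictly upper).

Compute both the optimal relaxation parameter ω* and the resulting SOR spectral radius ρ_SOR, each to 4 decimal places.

ω* = 1.8796, ρ_SOR = 0.8796

½·tridiag(1,0,1) at n=48: λ_k = cos(kπ/49); max |λ| at k=1 ⇒ ρ_J = cos(π/49) ≈ 0.9979.
√(1 − cos²(π/49)) = sin(π/49) ≈ 0.06407.
ω* = 2/(1 + 0.06407) = 2/1.06407 = 1.8796.
ρ_SOR = ω* − 1 ≈ 0.8796.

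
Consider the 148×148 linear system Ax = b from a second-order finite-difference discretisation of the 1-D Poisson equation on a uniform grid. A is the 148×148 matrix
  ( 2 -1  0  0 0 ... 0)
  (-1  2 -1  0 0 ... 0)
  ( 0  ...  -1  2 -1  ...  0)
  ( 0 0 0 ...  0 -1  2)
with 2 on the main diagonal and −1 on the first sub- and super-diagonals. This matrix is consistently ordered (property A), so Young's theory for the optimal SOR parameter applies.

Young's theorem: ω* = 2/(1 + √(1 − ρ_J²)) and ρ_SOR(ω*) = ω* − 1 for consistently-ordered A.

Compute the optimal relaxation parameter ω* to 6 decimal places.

ω* = 1.958705

ρ_J = max_k |cos(kπ/149)| = cos(π/149) = 0.999778
√(1−ρ_J²) simplifies to sin(π/149) = 0.0210830.
ω* = 2/(1+0.0210830) = 1.958705
ρ_SOR = ω* − 1 = 1.958705 − 1 = 0.958705.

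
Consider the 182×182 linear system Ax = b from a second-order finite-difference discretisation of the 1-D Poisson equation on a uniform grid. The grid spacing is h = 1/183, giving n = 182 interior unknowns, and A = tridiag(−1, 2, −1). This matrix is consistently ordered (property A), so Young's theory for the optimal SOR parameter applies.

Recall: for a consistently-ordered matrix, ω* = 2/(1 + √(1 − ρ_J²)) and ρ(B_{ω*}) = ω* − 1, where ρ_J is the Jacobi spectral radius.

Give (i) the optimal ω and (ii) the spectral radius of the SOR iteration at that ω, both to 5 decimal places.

With n=182, ρ(Jacobi) = cos(π/183) = 0.99985.
√(1−ρ_J²) = |sin(π/183)| = 0.017166
[ω*] 2 ÷ (1 + 0.017166) = 2 ÷ 1.017166 = 1.96625.
ρ_SOR = ω* − 1 ≈ 0.96625.

ω* = 1.96625, ρ_SOR = 0.96625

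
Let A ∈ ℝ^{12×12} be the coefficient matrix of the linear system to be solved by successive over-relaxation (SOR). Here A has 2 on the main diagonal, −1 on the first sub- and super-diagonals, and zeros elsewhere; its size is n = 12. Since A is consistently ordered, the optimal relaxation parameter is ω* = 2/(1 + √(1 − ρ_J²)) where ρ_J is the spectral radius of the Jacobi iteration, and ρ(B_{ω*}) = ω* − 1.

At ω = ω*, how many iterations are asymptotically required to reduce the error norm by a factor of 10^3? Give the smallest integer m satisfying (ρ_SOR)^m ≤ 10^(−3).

n=12: λ(B_J) = 1 − λ(A)/2 = cos(kπ/13); k=1 gives ρ_J = 0.9709418.
√(1−ρ_J²) = |sin(π/13)| = 0.2393157
[ω*] 2 ÷ (1 + 0.2393157) = 2 ÷ 1.2393157 = 1.6137938.
and ρ(B_{ω*}) = 1.6137938 − 1 = 0.6137938.
Need (0.6137938)^m ≤ 10^(−3): m ≥ 3·ln10/|ln 0.6137938| = 6.90776/0.488096 = 14.152 ⇒ m = 15.

m = 15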